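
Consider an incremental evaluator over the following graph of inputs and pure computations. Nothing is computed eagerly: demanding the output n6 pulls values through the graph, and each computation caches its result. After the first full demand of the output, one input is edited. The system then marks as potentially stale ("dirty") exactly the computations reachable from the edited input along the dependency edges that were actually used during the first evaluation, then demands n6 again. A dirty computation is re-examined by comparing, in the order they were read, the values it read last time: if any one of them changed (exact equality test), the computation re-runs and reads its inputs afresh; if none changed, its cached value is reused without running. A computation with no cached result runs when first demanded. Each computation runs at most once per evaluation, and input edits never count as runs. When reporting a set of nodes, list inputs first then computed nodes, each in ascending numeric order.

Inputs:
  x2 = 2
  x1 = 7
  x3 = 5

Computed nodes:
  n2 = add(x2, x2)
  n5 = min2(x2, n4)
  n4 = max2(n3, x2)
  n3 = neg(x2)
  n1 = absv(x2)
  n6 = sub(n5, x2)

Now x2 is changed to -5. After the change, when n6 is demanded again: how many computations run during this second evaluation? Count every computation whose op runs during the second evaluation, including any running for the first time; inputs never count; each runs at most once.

Run set: n3, n4, n5, n6 (4 run).

Initial pass — values computed on the first demand:
  n3 = neg(2) = -2
  n4 = max2(-2, 2) = 2
  n5 = min2(2, 2) = 2
  n6 = sub(2, 2) = 0

Second demand — change propagation:
  n3: re-runs because x2 2->-5; new result 5.
  n4: re-runs because n3 -2->5; x2 2->-5; new result 5.
  n5: re-runs because x2 2->-5; n4 2->5; new result -5.
  n6: re-runs because n5 2->-5; x2 2->-5; new result 0 (unchanged).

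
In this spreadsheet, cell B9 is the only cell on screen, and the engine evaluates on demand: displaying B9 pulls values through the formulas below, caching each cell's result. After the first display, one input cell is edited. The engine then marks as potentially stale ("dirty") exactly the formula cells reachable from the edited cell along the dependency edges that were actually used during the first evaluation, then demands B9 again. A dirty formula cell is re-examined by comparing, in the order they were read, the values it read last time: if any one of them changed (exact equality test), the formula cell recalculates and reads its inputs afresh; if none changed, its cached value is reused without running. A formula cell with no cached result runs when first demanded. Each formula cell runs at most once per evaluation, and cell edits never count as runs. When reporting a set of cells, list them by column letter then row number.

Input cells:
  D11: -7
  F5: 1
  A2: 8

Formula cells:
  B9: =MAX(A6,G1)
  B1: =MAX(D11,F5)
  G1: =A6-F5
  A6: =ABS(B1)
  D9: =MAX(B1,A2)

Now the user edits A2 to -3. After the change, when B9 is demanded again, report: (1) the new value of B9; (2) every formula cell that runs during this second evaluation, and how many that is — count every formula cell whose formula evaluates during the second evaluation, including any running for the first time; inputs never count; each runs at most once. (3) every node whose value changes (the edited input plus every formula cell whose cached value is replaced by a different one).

Initial pass — values computed on the first demand:
  B1 = MAX(-7, 1) = 1
  A6 = ABS(1) = 1
  G1 = 1 - 1 = 0
  B9 = MAX(1, 0) = 1

Second demand — change propagation:
  no demanded computation ever read A2, so the edit dirties nothing and nothing runs.

The important point: nothing the output needs ever reads A2, so the edit is invisible to it.

B9 now evaluates to 1.
Run set: none (0 run).
Changed values: A2.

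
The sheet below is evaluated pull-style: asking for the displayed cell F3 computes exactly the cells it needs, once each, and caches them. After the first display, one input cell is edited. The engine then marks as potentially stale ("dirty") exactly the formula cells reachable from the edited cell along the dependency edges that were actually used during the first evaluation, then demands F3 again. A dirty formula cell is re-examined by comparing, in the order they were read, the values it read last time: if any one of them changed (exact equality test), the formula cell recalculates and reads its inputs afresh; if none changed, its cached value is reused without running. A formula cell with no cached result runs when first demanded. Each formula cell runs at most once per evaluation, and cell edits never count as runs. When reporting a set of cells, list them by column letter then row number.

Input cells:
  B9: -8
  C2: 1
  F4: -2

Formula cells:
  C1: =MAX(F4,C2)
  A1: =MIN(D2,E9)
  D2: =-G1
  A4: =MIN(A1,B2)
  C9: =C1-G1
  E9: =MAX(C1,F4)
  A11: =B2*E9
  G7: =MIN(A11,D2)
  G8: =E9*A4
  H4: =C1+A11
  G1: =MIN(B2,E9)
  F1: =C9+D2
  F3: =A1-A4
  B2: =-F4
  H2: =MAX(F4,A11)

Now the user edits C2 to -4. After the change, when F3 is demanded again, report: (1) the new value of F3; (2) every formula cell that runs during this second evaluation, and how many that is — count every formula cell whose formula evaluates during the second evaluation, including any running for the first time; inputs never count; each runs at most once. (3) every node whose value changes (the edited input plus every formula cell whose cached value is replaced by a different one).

Demanding F3 again yields 0.
7 formula cells run: A1, A4, C1, D2, E9, F3, G1.
The nodes whose values change: A1, A4, C1, C2, D2, E9, G1.

First demand of the output computes:
  B2 = -(-2) = 2
  C1 = MAX(-2, 1) = 1
  E9 = MAX(1, -2) = 1
  G1 = MIN(2, 1) = 1
  D2 = -(1) = -1
  A1 = MIN(-1, 1) = -1
  A4 = MIN(-1, 2) = -1
  F3 = -1 - -1 = 0

After the edit, cleaning proceeds:
  C1: a read changed (C2 1->-4) — executes, giving -2.
  E9: a read changed (C1 1->-2) — executes, giving -2.
  G1: a read changed (E9 1->-2) — executes, giving -2.
  D2: a read changed (G1 1->-2) — executes, giving 2.
  A1: a read changed (D2 -1->2; E9 1->-2) — executes, giving -2.
  A4: a read changed (A1 -1->-2) — executes, giving -2.
  F3: a read changed (A1 -1->-2; A4 -1->-2) — executes, giving 0 — identical to its old value.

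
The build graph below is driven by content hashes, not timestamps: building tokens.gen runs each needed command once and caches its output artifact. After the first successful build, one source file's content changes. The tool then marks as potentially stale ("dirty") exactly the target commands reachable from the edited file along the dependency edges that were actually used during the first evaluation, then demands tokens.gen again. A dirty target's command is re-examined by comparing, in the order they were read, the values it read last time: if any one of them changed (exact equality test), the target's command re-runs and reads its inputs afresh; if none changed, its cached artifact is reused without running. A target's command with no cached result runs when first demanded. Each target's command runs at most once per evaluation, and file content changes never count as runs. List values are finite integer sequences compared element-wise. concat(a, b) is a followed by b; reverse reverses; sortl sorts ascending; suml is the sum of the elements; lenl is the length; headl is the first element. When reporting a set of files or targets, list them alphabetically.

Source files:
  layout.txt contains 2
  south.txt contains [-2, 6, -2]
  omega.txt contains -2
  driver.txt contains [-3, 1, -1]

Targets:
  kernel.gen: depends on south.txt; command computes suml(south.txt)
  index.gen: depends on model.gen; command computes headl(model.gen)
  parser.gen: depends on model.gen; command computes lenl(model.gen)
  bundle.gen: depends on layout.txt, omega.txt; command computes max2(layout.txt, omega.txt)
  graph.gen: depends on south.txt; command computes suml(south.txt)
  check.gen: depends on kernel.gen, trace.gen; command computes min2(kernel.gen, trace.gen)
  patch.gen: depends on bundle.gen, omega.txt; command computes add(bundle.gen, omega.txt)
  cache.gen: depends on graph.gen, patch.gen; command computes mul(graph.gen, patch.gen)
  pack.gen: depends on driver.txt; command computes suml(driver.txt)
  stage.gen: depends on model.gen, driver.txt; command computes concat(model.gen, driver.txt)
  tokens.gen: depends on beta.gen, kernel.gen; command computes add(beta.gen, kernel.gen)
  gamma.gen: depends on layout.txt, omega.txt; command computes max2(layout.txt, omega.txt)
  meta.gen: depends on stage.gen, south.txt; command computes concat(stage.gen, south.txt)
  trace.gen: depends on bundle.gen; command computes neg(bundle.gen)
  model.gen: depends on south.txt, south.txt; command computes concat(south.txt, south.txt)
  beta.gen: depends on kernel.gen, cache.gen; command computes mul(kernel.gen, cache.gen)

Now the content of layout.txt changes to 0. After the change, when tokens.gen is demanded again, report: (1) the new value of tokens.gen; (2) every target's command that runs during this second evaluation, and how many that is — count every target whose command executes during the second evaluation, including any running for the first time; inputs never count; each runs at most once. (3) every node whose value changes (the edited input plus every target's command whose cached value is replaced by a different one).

Initial pass — values computed on the first demand:
  bundle.gen = max2(2, -2) = 2
  graph.gen = suml([-2, 6, -2]) = 2
  kernel.gen = suml([-2, 6, -2]) = 2
  patch.gen = add(2, -2) = 0
  cache.gen = mul(2, 0) = 0
  beta.gen = mul(2, 0) = 0
  tokens.gen = add(0, 2) = 2

Second demand — change propagation:
  bundle.gen: re-runs because layout.txt 2->0; new result 0.
  patch.gen: re-runs because bundle.gen 2->0; new result -2.
  cache.gen: re-runs because patch.gen 0->-2; new result -4.
  beta.gen: re-runs because cache.gen 0->-4; new result -8.
  tokens.gen: re-runs because beta.gen 0->-8; new result -6.

tokens.gen now evaluates to -6.
Run set: beta.gen, bundle.gen, cache.gen, patch.gen, tokens.gen (5 run).
Changed values: beta.gen, bundle.gen, cache.gen, layout.txt, patch.gen, tokens.gen.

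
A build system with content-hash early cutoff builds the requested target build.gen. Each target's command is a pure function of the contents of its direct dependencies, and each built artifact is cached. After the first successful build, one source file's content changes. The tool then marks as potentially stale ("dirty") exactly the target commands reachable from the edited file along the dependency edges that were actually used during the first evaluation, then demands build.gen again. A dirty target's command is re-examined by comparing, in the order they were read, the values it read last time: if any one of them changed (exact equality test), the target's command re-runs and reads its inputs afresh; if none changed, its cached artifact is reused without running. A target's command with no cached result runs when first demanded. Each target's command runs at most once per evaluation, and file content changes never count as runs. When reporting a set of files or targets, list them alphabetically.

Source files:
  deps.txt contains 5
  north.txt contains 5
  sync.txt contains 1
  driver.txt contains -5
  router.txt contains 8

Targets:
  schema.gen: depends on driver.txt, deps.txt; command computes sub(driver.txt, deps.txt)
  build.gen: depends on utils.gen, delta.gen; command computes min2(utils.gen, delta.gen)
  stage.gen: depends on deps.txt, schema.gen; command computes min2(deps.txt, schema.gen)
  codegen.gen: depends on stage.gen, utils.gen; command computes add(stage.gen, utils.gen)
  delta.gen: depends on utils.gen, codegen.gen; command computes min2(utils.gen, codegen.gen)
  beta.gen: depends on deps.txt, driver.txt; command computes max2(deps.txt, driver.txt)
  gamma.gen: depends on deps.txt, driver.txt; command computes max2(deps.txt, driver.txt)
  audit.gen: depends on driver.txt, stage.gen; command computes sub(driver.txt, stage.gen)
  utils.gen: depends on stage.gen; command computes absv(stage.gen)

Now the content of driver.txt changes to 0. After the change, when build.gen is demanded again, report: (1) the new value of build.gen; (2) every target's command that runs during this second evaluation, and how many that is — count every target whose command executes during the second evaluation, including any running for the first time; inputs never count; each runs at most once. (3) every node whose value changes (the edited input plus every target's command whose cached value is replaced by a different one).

First evaluation (everything demanded from the output):
  schema.gen = sub(-5, 5) = -10
  stage.gen = min2(5, -10) = -10
  utils.gen = absv(-10) = 10
  codegen.gen = add(-10, 10) = 0
  delta.gen = min2(10, 0) = 0
  build.gen = min2(10, 0) = 0

Propagation after the edit:
  schema.gen: runs — driver.txt -5->0; result -5.
  stage.gen: runs — schema.gen -10->-5; result -5.
  utils.gen: runs — stage.gen -10->-5; result 5.
  codegen.gen: runs — stage.gen -10->-5; utils.gen 10->5; result 0 (same value as before).
  delta.gen: runs — utils.gen 10->5; result 0 (same value as before).
  build.gen: runs — utils.gen 10->5; result 0 (same value as before).

New value of build.gen: 0.
Target commands that run: build.gen, codegen.gen, delta.gen, schema.gen, stage.gen, utils.gen — 6 in total.
Values that change: driver.txt, schema.gen, stage.gen, utils.gen.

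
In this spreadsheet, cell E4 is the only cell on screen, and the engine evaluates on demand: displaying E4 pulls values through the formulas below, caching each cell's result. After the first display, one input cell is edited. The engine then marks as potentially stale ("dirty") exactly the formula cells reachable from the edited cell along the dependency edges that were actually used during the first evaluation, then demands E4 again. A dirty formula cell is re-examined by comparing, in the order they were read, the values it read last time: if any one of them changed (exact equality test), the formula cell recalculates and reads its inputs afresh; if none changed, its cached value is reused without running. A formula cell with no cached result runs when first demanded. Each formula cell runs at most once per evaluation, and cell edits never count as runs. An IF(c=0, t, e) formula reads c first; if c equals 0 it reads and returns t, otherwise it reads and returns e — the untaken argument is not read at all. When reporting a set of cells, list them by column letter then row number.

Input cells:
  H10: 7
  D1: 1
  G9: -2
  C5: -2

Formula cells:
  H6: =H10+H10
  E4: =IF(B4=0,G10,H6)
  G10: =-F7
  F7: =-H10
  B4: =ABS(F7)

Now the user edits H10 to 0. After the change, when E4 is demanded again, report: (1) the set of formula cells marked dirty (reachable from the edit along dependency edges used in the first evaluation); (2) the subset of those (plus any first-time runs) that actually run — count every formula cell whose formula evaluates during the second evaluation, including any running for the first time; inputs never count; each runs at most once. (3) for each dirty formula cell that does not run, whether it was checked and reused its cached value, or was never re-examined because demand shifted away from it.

Initial pass — values computed on the first demand:
  F7 = -(7) = -7
  B4 = ABS(-7) = 7
  H6 = 7 + 7 = 14
  E4 = IF(B4=0: B4=7 -> else branch H6) = 14

Second demand — change propagation:
  F7: re-runs because H10 7->0; new result 0.
  B4: re-runs because F7 -7->0; new result 0.
  G10: newly demanded (no cache) — executes and yields 0.
  H6: dirty yet unreached — the second evaluation never asks for it.
  E4: re-runs because B4 7->0; new result 0.

The important point: the flipped condition redirects demand; H6 is left stale, never re-checked.

Dirty set: B4, E4, F7, H6.
Run set: B4, E4, F7, G10 (4 run).
Left stale — demand moved off them: H6.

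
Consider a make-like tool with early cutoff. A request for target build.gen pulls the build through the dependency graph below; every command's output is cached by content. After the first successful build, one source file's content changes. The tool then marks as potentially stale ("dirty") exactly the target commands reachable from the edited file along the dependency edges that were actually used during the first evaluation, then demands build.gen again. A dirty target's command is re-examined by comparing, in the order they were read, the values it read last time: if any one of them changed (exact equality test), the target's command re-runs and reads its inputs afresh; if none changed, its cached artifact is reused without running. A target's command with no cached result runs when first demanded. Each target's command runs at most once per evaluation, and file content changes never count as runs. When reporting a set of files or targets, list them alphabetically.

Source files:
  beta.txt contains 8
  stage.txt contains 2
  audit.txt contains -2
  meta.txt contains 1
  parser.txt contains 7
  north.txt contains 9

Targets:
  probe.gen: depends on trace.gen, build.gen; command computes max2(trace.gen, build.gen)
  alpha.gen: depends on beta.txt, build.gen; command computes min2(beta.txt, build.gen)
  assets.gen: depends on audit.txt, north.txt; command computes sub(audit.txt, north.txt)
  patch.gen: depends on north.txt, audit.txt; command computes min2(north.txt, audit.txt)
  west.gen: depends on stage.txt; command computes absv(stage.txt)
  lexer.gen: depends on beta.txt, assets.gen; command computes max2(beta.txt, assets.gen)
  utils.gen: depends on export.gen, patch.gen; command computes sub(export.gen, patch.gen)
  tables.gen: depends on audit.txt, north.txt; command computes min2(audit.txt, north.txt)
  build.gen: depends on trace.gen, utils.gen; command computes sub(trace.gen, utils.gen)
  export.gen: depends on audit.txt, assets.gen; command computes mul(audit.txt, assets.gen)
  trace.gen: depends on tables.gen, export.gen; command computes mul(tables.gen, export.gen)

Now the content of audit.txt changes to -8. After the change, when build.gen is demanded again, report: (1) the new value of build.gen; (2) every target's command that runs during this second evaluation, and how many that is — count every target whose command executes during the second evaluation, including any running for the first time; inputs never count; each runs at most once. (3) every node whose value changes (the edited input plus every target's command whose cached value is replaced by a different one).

First demand of the output computes:
  assets.gen = sub(-2, 9) = -11
  export.gen = mul(-2, -11) = 22
  patch.gen = min2(9, -2) = -2
  tables.gen = min2(-2, 9) = -2
  trace.gen = mul(-2, 22) = -44
  utils.gen = sub(22, -2) = 24
  build.gen = sub(-44, 24) = -68

After the edit, cleaning proceeds:
  assets.gen: a read changed (audit.txt -2->-8) — executes, giving -17.
  export.gen: a read changed (audit.txt -2->-8; assets.gen -11->-17) — executes, giving 136.
  patch.gen: a read changed (audit.txt -2->-8) — executes, giving -8.
  tables.gen: a read changed (audit.txt -2->-8) — executes, giving -8.
  trace.gen: a read changed (tables.gen -2->-8; export.gen 22->136) — executes, giving -1088.
  utils.gen: a read changed (export.gen 22->136; patch.gen -2->-8) — executes, giving 144.
  build.gen: a read changed (trace.gen -44->-1088; utils.gen 24->144) — executes, giving -1232.

Demanding build.gen again yields -1232.
7 target commands run: assets.gen, build.gen, export.gen, patch.gen, tables.gen, trace.gen, utils.gen.
The nodes whose values change: assets.gen, audit.txt, build.gen, export.gen, patch.gen, tables.gen, trace.gen, utils.gen.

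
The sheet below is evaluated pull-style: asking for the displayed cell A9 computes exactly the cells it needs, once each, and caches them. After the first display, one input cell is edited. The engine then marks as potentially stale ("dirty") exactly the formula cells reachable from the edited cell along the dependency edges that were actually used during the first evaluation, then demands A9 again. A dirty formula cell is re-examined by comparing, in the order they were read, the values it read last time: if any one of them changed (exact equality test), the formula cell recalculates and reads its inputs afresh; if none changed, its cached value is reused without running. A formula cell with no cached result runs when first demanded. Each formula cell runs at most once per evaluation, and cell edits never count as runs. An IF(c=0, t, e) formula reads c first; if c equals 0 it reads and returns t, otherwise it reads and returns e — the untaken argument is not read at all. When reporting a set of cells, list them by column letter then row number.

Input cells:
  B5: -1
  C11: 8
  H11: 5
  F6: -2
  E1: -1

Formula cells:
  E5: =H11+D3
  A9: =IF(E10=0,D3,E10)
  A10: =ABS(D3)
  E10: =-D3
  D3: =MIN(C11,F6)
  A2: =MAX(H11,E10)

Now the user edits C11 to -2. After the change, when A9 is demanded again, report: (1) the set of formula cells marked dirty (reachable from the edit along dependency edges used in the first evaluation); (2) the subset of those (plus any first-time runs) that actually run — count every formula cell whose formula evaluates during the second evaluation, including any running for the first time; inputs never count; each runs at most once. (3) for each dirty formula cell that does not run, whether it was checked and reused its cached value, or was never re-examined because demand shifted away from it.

The edit dirties: A9, D3, E10.
1 formula cells run: D3.
Cache hits after checking: A9, E10.
Note the absorption at D3: it re-runs yet its value is the same, leaving the output's value untouched.

First demand of the output computes:
  D3 = MIN(8, -2) = -2
  E10 = -(-2) = 2
  A9 = IF(E10=0: E10=2 -> else branch E10) = 2

After the edit, cleaning proceeds:
  D3: a read changed (C11 8->-2) — executes, giving -2 — identical to its old value.
  E10: dirty, but its reads are unchanged (D3 unchanged); cached 2 stands.
  A9: dirty, but its reads are unchanged (E10 unchanged, E10 unchanged); cached 2 stands.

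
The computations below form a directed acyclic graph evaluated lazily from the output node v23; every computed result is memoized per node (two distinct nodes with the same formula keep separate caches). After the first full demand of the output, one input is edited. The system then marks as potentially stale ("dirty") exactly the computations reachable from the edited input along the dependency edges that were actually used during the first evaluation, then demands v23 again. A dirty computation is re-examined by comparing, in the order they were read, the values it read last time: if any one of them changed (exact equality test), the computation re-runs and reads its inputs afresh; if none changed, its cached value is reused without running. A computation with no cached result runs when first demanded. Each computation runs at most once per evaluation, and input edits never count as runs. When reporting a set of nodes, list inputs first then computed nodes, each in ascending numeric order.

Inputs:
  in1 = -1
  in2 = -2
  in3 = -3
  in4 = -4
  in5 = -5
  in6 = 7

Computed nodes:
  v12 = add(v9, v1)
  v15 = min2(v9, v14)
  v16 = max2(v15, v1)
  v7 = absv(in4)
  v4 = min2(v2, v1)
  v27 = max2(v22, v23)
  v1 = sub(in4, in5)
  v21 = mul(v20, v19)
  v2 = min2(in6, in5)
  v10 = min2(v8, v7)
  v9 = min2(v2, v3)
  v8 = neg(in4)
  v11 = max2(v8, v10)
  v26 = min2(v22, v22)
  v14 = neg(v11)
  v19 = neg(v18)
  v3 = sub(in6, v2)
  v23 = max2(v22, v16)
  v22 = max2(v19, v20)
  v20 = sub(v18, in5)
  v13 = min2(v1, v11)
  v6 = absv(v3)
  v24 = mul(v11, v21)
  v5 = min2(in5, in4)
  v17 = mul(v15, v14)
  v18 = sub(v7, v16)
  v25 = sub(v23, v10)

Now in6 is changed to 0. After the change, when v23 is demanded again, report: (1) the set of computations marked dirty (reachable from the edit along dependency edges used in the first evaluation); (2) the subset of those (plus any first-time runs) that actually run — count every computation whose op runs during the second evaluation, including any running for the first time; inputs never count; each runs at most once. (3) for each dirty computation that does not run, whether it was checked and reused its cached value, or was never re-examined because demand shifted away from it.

The edit dirties: v2, v3, v9, v15, v16, v18, v19, v20, v22, v23.
3 computations run: v2, v3, v9.
Cache hits after checking: v15, v16, v18, v19, v20, v22, v23.
Note where the cutoff bites: v15 is checked, finds nothing changed, and keeps its cache.

First demand of the output computes:
  v1 = sub(-4, -5) = 1
  v2 = min2(7, -5) = -5
  v3 = sub(7, -5) = 12
  v7 = absv(-4) = 4
  v8 = neg(-4) = 4
  v9 = min2(-5, 12) = -5
  v10 = min2(4, 4) = 4
  v11 = max2(4, 4) = 4
  v14 = neg(4) = -4
  v15 = min2(-5, -4) = -5
  v16 = max2(-5, 1) = 1
  v18 = sub(4, 1) = 3
  v19 = neg(3) = -3
  v20 = sub(3, -5) = 8
  v22 = max2(-3, 8) = 8
  v23 = max2(8, 1) = 8

After the edit, cleaning proceeds:
  v2: a read changed (in6 7->0) — executes, giving -5 — identical to its old value.
  v3: a read changed (in6 7->0) — executes, giving 5.
  v9: a read changed (v3 12->5) — executes, giving -5 — identical to its old value.
  v15: dirty, but its reads are unchanged (v9 unchanged, v14 unchanged); cached -5 stands.
  v16: dirty, but its reads are unchanged (v15 unchanged, v1 unchanged); cached 1 stands.
  v18: dirty, but its reads are unchanged (v7 unchanged, v16 unchanged); cached 3 stands.
  v19: dirty, but its reads are unchanged (v18 unchanged); cached -3 stands.
  v20: dirty, but its reads are unchanged (v18 unchanged, in5 unchanged); cached 8 stands.
  v22: dirty, but its reads are unchanged (v19 unchanged, v20 unchanged); cached 8 stands.
  v23: dirty, but its reads are unchanged (v22 unchanged, v16 unchanged); cached 8 stands.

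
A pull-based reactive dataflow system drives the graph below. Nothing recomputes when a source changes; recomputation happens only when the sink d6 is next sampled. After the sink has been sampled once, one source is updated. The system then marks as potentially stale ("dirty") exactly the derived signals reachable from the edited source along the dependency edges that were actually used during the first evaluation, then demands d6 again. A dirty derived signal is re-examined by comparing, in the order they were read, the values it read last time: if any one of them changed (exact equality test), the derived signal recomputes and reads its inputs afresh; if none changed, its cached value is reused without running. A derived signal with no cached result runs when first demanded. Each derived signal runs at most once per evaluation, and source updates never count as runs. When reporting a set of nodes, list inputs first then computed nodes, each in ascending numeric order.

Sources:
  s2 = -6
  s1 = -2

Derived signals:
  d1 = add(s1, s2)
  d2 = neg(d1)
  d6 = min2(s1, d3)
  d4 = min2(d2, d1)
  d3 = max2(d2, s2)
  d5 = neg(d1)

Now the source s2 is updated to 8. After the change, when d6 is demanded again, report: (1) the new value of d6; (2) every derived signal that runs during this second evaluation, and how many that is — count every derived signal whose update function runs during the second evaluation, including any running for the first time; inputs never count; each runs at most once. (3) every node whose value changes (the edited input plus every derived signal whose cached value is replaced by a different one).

New value of d6: -2.
Derived signals that run: d1, d2, d3 — 3 in total.
Values that change: s2, d1, d2.
Key observation: the change is absorbed at d3 — it re-runs but produces the same value, and the output's value is unchanged.

First evaluation (everything demanded from the output):
  d1 = add(-2, -6) = -8
  d2 = neg(-8) = 8
  d3 = max2(8, -6) = 8
  d6 = min2(-2, 8) = -2

Propagation after the edit:
  d1: runs — s2 -6->8; result 6.
  d2: runs — d1 -8->6; result -6.
  d3: runs — d2 8->-6; s2 -6->8; result 8 (same value as before).
  d6: checked — values it read are unchanged (s1 unchanged, d3 unchanged); reused cached -2 without running.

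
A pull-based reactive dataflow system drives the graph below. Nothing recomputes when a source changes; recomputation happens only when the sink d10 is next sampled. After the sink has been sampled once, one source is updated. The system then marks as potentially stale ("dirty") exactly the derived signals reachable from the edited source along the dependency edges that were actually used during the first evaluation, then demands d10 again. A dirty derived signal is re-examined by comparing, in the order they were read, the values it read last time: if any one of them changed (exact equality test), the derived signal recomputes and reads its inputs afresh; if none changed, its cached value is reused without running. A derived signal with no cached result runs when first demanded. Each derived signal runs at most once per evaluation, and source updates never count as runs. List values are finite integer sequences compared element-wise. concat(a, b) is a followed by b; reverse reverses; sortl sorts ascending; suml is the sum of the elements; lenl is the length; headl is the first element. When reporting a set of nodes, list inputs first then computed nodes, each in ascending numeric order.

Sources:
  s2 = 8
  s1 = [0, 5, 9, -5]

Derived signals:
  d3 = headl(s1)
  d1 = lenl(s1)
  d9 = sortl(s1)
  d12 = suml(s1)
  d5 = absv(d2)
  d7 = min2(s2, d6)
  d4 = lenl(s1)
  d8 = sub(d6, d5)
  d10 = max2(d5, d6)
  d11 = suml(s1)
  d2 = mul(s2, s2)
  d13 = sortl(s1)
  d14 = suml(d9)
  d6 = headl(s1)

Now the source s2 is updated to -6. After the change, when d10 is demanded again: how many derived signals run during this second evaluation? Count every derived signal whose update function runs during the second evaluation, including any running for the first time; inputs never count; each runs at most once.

First evaluation (everything demanded from the output):
  d2 = mul(8, 8) = 64
  d5 = absv(64) = 64
  d6 = headl([0, 5, 9, -5]) = 0
  d10 = max2(64, 0) = 64

Propagation after the edit:
  d2: runs — s2 8->-6; s2 8->-6; result 36.
  d5: runs — d2 64->36; result 36.
  d10: runs — d5 64->36; result 36.

Derived signals that run: d2, d5, d10 — 3 in total.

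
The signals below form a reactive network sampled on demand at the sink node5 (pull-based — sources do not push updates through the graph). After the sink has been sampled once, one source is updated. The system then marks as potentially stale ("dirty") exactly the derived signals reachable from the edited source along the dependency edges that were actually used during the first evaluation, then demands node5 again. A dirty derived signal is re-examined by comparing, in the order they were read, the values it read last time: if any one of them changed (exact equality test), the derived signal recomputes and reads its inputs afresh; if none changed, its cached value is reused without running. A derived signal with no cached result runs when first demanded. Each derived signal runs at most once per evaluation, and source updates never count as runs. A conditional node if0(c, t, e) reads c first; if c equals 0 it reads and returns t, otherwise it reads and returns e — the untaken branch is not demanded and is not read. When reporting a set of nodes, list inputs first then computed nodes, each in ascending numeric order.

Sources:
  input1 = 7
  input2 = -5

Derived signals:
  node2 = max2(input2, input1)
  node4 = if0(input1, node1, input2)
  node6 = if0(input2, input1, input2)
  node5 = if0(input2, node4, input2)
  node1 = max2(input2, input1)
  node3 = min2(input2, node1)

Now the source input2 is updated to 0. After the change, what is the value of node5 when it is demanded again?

Initial pass — values computed on the first demand:
  node5 = if0(input2=-5 -> else branch input2) = -5

Second demand — change propagation:
  node4: newly demanded (no cache) — executes and yields 0.
  node5: re-runs because input2 -5->0; input2 -5->0; new result 0.

The important point: the flipped condition pulls in fresh nodes; node4 runs for the first time.

node5 now evaluates to 0.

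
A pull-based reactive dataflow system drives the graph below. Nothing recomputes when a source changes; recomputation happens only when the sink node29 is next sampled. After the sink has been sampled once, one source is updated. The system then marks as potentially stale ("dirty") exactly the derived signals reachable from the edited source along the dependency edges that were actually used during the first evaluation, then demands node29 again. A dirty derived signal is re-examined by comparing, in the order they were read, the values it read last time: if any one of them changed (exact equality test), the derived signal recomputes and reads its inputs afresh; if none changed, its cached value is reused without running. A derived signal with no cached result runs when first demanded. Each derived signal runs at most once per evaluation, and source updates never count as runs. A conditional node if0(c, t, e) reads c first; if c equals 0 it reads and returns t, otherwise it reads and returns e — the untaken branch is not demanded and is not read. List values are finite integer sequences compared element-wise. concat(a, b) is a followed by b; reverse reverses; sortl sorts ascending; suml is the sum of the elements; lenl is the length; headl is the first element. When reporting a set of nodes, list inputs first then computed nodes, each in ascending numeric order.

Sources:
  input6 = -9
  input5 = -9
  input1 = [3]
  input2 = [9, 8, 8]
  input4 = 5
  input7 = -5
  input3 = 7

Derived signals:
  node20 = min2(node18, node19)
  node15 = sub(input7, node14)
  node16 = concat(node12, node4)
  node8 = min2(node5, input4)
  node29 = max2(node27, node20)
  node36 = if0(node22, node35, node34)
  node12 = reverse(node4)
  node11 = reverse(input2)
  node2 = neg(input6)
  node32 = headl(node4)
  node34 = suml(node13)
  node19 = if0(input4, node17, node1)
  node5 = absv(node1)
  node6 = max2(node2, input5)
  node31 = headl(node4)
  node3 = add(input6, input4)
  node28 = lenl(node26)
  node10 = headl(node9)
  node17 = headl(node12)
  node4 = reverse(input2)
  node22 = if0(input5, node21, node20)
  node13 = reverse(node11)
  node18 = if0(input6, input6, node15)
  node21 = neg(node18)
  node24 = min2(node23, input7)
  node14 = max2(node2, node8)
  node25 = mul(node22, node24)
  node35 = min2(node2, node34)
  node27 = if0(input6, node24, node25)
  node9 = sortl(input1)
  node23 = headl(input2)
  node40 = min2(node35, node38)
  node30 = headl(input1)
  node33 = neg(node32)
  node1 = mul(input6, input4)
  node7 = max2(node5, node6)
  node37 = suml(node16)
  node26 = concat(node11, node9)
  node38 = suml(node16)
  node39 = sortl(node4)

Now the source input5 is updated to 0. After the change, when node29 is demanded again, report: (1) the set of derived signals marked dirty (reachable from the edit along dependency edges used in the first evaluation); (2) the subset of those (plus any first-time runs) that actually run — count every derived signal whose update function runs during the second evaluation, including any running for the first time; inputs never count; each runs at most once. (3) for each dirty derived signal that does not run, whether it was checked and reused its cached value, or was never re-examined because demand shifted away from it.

Marked dirty: node22, node25, node27, node29.
Derived signals that run: node21, node22, node25, node27, node29 — 5 in total.
Every dirty derived signal ran.
Key observation: a condition flipped, so demand reaches new nodes — node21 runs for the first time.

First evaluation (everything demanded from the output):
  node1 = mul(-9, 5) = -45
  node2 = neg(-9) = 9
  node5 = absv(-45) = 45
  node8 = min2(45, 5) = 5
  node14 = max2(9, 5) = 9
  node15 = sub(-5, 9) = -14
  node18 = if0(input6=-9 -> else branch node15) = -14
  node19 = if0(input4=5 -> else branch node1) = -45
  node20 = min2(-14, -45) = -45
  node22 = if0(input5=-9 -> else branch node20) = -45
  node23 = headl([9, 8, 8]) = 9
  node24 = min2(9, -5) = -5
  node25 = mul(-45, -5) = 225
  node27 = if0(input6=-9 -> else branch node25) = 225
  node29 = max2(225, -45) = 225

Propagation after the edit:
  node21: demanded for the first time — runs, produces 14.
  node22: runs — input5 -9->0; result 14.
  node25: runs — node22 -45->14; result -70.
  node27: runs — node25 225->-70; result -70.
  node29: runs — node27 225->-70; result -45.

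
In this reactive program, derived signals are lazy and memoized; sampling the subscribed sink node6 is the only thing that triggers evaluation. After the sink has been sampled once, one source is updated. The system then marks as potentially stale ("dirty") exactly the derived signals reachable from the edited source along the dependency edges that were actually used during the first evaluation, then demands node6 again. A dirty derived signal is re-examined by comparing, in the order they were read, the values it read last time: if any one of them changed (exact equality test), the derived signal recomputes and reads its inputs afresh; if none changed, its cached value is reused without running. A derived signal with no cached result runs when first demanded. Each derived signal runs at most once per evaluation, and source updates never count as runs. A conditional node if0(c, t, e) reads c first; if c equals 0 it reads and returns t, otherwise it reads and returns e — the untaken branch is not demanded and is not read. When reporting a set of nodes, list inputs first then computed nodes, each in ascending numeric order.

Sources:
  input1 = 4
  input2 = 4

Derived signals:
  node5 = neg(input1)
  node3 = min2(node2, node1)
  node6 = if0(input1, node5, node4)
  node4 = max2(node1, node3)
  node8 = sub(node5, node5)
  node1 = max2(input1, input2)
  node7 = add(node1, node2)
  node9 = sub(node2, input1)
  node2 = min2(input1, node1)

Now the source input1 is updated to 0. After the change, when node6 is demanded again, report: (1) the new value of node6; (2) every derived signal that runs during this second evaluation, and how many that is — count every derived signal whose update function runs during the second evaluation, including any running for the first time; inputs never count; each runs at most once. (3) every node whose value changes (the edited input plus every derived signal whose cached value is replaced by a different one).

Demanding node6 again yields 0.
2 derived signals run: node5, node6.
The nodes whose values change: input1, node6.
Note the branch switch — demand abandons node1, node2, node3, node4, which are never re-examined.

First demand of the output computes:
  node1 = max2(4, 4) = 4
  node2 = min2(4, 4) = 4
  node3 = min2(4, 4) = 4
  node4 = max2(4, 4) = 4
  node6 = if0(input1=4 -> else branch node4) = 4

After the edit, cleaning proceeds:
  node1: stays stale; no demand reaches it after the flip.
  node2: stays stale; no demand reaches it after the flip.
  node3: stays stale; no demand reaches it after the flip.
  node4: stays stale; no demand reaches it after the flip.
  node5: had never run; runs now, result 0.
  node6: a read changed (input1 4->0) — executes, giving 0.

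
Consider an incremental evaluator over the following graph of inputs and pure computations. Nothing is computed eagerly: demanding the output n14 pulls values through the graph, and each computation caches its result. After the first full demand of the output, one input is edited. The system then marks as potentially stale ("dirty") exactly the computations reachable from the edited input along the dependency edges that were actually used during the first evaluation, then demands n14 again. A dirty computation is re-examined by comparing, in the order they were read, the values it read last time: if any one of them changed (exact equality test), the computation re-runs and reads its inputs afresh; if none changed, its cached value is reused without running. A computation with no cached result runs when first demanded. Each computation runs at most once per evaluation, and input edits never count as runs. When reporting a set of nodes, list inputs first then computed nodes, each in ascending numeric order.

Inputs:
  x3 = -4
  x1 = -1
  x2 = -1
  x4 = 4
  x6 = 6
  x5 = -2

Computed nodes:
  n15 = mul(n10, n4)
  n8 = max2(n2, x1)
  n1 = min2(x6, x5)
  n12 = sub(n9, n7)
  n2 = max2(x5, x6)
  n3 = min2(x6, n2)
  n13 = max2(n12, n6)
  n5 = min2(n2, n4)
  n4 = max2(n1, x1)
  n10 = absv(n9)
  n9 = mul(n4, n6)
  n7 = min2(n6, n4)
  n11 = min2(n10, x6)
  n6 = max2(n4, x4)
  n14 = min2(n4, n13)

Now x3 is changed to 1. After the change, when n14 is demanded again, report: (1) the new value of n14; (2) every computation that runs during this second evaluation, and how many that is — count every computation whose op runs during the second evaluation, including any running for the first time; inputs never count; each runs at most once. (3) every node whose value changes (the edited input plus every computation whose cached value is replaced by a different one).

n14 now evaluates to -1.
Run set: none (0 run).
Changed values: x3.
The important point: nothing the output needs ever reads x3, so the edit is invisible to it.

Initial pass — values computed on the first demand:
  n1 = min2(6, -2) = -2
  n4 = max2(-2, -1) = -1
  n6 = max2(-1, 4) = 4
  n7 = min2(4, -1) = -1
  n9 = mul(-1, 4) = -4
  n12 = sub(-4, -1) = -3
  n13 = max2(-3, 4) = 4
  n14 = min2(-1, 4) = -1

Second demand — change propagation:
  no demanded computation ever read x3, so the edit dirties nothing and nothing runs.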